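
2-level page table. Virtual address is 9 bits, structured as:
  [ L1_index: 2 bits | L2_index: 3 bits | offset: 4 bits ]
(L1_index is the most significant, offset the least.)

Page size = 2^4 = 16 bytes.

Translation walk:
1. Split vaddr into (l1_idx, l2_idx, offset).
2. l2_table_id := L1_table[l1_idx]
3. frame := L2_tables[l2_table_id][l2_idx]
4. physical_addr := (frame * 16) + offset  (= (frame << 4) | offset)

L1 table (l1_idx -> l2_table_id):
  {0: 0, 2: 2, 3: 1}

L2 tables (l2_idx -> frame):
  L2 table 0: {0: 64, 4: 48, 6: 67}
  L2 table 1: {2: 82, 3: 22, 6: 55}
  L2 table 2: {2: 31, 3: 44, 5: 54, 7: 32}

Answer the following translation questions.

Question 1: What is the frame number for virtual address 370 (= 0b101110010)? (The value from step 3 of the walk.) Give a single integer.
Answer: 32

Derivation:
vaddr = 370: l1_idx=2, l2_idx=7
L1[2] = 2; L2[2][7] = 32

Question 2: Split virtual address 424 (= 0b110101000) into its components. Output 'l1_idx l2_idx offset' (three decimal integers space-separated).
vaddr = 424 = 0b110101000
  top 2 bits -> l1_idx = 3
  next 3 bits -> l2_idx = 2
  bottom 4 bits -> offset = 8

Answer: 3 2 8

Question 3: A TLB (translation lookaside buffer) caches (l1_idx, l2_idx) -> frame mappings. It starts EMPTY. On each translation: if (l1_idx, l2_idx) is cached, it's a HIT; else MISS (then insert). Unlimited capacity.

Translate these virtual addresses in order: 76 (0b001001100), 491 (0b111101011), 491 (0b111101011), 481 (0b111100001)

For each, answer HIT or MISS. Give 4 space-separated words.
Answer: MISS MISS HIT HIT

Derivation:
vaddr=76: (0,4) not in TLB -> MISS, insert
vaddr=491: (3,6) not in TLB -> MISS, insert
vaddr=491: (3,6) in TLB -> HIT
vaddr=481: (3,6) in TLB -> HIT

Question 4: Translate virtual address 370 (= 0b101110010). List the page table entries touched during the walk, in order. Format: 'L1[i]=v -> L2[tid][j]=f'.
Answer: L1[2]=2 -> L2[2][7]=32

Derivation:
vaddr = 370 = 0b101110010
Split: l1_idx=2, l2_idx=7, offset=2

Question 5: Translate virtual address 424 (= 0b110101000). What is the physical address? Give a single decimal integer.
Answer: 1320

Derivation:
vaddr = 424 = 0b110101000
Split: l1_idx=3, l2_idx=2, offset=8
L1[3] = 1
L2[1][2] = 82
paddr = 82 * 16 + 8 = 1320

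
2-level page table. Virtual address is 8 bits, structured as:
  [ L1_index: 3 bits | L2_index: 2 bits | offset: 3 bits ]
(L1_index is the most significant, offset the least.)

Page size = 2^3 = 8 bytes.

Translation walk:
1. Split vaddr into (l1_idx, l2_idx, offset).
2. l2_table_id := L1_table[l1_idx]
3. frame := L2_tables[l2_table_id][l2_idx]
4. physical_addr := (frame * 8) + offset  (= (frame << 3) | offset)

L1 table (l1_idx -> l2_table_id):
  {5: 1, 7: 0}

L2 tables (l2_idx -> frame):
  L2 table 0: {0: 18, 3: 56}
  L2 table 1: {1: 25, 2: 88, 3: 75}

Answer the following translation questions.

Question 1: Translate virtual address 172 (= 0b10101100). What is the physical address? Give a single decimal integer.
vaddr = 172 = 0b10101100
Split: l1_idx=5, l2_idx=1, offset=4
L1[5] = 1
L2[1][1] = 25
paddr = 25 * 8 + 4 = 204

Answer: 204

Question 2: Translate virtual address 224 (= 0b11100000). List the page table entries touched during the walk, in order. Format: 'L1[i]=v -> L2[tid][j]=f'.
Answer: L1[7]=0 -> L2[0][0]=18

Derivation:
vaddr = 224 = 0b11100000
Split: l1_idx=7, l2_idx=0, offset=0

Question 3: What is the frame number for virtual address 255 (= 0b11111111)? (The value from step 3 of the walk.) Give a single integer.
vaddr = 255: l1_idx=7, l2_idx=3
L1[7] = 0; L2[0][3] = 56

Answer: 56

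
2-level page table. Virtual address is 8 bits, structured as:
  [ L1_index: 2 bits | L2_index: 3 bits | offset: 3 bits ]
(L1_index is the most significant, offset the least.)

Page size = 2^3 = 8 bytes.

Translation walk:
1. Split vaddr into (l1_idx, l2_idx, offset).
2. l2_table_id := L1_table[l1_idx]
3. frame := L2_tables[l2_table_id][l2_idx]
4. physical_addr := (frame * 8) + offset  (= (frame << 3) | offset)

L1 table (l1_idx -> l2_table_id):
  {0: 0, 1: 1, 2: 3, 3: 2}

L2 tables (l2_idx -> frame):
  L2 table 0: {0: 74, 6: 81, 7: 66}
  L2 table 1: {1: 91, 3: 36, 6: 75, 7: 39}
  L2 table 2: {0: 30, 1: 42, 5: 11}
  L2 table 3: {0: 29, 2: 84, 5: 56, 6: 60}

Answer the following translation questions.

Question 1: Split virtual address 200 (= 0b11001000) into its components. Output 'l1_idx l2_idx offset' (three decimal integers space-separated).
Answer: 3 1 0

Derivation:
vaddr = 200 = 0b11001000
  top 2 bits -> l1_idx = 3
  next 3 bits -> l2_idx = 1
  bottom 3 bits -> offset = 0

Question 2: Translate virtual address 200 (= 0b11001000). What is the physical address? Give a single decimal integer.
vaddr = 200 = 0b11001000
Split: l1_idx=3, l2_idx=1, offset=0
L1[3] = 2
L2[2][1] = 42
paddr = 42 * 8 + 0 = 336

Answer: 336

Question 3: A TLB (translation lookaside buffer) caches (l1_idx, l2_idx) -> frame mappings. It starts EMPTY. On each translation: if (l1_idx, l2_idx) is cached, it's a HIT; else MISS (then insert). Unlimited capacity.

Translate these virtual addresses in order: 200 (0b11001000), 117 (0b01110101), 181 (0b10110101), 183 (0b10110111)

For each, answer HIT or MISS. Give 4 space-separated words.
vaddr=200: (3,1) not in TLB -> MISS, insert
vaddr=117: (1,6) not in TLB -> MISS, insert
vaddr=181: (2,6) not in TLB -> MISS, insert
vaddr=183: (2,6) in TLB -> HIT

Answer: MISS MISS MISS HIT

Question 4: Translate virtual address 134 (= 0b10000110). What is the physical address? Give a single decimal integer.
Answer: 238

Derivation:
vaddr = 134 = 0b10000110
Split: l1_idx=2, l2_idx=0, offset=6
L1[2] = 3
L2[3][0] = 29
paddr = 29 * 8 + 6 = 238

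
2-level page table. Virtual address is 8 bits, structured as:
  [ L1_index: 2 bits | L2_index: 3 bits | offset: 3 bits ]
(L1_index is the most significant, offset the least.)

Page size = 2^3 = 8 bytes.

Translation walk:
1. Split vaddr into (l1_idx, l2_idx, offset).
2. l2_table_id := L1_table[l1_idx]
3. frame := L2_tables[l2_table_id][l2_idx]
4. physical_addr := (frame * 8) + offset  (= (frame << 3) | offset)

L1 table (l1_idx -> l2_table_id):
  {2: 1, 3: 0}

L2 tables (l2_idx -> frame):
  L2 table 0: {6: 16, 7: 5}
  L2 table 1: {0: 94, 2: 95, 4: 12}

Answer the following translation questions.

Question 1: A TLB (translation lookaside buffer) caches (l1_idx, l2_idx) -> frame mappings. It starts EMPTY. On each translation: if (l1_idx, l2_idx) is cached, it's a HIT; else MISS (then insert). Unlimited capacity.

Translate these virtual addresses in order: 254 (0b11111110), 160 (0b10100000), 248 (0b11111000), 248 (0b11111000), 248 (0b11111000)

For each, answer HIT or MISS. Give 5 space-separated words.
Answer: MISS MISS HIT HIT HIT

Derivation:
vaddr=254: (3,7) not in TLB -> MISS, insert
vaddr=160: (2,4) not in TLB -> MISS, insert
vaddr=248: (3,7) in TLB -> HIT
vaddr=248: (3,7) in TLB -> HIT
vaddr=248: (3,7) in TLB -> HIT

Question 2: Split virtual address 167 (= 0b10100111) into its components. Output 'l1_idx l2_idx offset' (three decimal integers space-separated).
Answer: 2 4 7

Derivation:
vaddr = 167 = 0b10100111
  top 2 bits -> l1_idx = 2
  next 3 bits -> l2_idx = 4
  bottom 3 bits -> offset = 7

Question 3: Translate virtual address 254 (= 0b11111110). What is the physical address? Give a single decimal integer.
Answer: 46

Derivation:
vaddr = 254 = 0b11111110
Split: l1_idx=3, l2_idx=7, offset=6
L1[3] = 0
L2[0][7] = 5
paddr = 5 * 8 + 6 = 46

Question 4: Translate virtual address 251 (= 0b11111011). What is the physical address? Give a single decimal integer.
vaddr = 251 = 0b11111011
Split: l1_idx=3, l2_idx=7, offset=3
L1[3] = 0
L2[0][7] = 5
paddr = 5 * 8 + 3 = 43

Answer: 43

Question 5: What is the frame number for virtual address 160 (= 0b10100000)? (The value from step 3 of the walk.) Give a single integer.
Answer: 12

Derivation:
vaddr = 160: l1_idx=2, l2_idx=4
L1[2] = 1; L2[1][4] = 12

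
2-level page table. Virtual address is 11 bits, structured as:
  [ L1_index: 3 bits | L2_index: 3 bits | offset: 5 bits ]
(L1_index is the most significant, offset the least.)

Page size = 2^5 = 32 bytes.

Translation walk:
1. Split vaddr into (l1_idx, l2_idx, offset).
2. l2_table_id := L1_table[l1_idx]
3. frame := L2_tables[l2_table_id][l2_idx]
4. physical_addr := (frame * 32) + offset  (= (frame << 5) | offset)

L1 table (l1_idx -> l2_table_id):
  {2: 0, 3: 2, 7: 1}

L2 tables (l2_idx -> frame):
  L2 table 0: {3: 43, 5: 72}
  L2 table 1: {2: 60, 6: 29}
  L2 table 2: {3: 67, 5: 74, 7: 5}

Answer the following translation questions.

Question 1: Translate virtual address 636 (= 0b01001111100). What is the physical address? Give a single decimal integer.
vaddr = 636 = 0b01001111100
Split: l1_idx=2, l2_idx=3, offset=28
L1[2] = 0
L2[0][3] = 43
paddr = 43 * 32 + 28 = 1404

Answer: 1404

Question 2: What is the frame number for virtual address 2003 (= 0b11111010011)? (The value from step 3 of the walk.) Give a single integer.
Answer: 29

Derivation:
vaddr = 2003: l1_idx=7, l2_idx=6
L1[7] = 1; L2[1][6] = 29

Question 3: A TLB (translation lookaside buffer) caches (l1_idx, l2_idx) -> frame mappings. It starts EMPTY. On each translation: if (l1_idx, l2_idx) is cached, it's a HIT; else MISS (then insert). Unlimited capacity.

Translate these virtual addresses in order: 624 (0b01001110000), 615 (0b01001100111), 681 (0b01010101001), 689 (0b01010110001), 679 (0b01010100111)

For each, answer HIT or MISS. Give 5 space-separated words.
vaddr=624: (2,3) not in TLB -> MISS, insert
vaddr=615: (2,3) in TLB -> HIT
vaddr=681: (2,5) not in TLB -> MISS, insert
vaddr=689: (2,5) in TLB -> HIT
vaddr=679: (2,5) in TLB -> HIT

Answer: MISS HIT MISS HIT HIT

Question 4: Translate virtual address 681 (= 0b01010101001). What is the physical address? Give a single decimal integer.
Answer: 2313

Derivation:
vaddr = 681 = 0b01010101001
Split: l1_idx=2, l2_idx=5, offset=9
L1[2] = 0
L2[0][5] = 72
paddr = 72 * 32 + 9 = 2313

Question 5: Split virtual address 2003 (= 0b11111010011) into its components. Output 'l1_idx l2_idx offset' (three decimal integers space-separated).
Answer: 7 6 19

Derivation:
vaddr = 2003 = 0b11111010011
  top 3 bits -> l1_idx = 7
  next 3 bits -> l2_idx = 6
  bottom 5 bits -> offset = 19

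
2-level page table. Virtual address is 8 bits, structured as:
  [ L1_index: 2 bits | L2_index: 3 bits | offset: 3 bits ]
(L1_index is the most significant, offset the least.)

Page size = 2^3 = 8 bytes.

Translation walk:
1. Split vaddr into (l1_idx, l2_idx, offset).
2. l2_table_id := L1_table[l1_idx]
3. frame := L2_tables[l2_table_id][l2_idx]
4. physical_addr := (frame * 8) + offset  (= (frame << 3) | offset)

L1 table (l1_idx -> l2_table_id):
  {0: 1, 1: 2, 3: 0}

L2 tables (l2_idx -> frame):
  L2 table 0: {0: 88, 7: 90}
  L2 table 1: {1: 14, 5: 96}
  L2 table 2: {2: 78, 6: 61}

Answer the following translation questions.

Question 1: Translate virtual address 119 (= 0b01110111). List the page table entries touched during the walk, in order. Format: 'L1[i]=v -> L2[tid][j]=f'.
vaddr = 119 = 0b01110111
Split: l1_idx=1, l2_idx=6, offset=7

Answer: L1[1]=2 -> L2[2][6]=61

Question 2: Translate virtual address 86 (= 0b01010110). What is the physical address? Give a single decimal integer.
vaddr = 86 = 0b01010110
Split: l1_idx=1, l2_idx=2, offset=6
L1[1] = 2
L2[2][2] = 78
paddr = 78 * 8 + 6 = 630

Answer: 630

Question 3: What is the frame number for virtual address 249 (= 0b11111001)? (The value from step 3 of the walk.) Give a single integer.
Answer: 90

Derivation:
vaddr = 249: l1_idx=3, l2_idx=7
L1[3] = 0; L2[0][7] = 90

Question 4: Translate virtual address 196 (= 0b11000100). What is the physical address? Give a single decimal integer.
vaddr = 196 = 0b11000100
Split: l1_idx=3, l2_idx=0, offset=4
L1[3] = 0
L2[0][0] = 88
paddr = 88 * 8 + 4 = 708

Answer: 708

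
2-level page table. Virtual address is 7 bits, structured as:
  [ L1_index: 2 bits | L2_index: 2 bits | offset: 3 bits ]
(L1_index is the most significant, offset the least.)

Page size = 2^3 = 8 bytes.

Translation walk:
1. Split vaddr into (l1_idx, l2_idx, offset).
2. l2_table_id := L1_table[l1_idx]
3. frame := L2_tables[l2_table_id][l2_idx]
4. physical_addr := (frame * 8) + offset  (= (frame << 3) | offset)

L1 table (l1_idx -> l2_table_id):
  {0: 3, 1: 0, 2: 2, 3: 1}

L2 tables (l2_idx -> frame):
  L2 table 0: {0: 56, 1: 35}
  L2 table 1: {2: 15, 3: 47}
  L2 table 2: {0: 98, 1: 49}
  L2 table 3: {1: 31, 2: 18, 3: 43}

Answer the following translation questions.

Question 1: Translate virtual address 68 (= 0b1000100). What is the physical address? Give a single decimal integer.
vaddr = 68 = 0b1000100
Split: l1_idx=2, l2_idx=0, offset=4
L1[2] = 2
L2[2][0] = 98
paddr = 98 * 8 + 4 = 788

Answer: 788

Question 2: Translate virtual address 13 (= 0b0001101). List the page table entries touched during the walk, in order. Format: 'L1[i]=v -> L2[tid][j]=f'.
Answer: L1[0]=3 -> L2[3][1]=31

Derivation:
vaddr = 13 = 0b0001101
Split: l1_idx=0, l2_idx=1, offset=5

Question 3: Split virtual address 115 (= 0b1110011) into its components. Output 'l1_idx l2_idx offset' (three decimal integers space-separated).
vaddr = 115 = 0b1110011
  top 2 bits -> l1_idx = 3
  next 2 bits -> l2_idx = 2
  bottom 3 bits -> offset = 3

Answer: 3 2 3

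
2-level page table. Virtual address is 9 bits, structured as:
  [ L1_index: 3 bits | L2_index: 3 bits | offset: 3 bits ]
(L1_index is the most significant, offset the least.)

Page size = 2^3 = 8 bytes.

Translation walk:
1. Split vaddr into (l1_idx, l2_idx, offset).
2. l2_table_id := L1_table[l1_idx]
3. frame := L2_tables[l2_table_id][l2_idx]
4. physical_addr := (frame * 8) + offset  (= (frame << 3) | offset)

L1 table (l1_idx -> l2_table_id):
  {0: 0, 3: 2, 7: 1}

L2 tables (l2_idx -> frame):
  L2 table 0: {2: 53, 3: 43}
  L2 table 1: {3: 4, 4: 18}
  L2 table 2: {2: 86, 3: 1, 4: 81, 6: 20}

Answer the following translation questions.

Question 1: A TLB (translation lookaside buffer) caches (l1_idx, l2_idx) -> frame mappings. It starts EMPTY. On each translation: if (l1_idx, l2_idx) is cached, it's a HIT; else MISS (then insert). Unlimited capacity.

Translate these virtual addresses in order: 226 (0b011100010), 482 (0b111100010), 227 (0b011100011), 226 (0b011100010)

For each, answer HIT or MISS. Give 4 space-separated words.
Answer: MISS MISS HIT HIT

Derivation:
vaddr=226: (3,4) not in TLB -> MISS, insert
vaddr=482: (7,4) not in TLB -> MISS, insert
vaddr=227: (3,4) in TLB -> HIT
vaddr=226: (3,4) in TLB -> HIT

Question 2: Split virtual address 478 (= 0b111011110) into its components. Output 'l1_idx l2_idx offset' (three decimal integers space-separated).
vaddr = 478 = 0b111011110
  top 3 bits -> l1_idx = 7
  next 3 bits -> l2_idx = 3
  bottom 3 bits -> offset = 6

Answer: 7 3 6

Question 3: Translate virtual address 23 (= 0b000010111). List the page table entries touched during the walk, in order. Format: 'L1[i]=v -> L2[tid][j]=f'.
Answer: L1[0]=0 -> L2[0][2]=53

Derivation:
vaddr = 23 = 0b000010111
Split: l1_idx=0, l2_idx=2, offset=7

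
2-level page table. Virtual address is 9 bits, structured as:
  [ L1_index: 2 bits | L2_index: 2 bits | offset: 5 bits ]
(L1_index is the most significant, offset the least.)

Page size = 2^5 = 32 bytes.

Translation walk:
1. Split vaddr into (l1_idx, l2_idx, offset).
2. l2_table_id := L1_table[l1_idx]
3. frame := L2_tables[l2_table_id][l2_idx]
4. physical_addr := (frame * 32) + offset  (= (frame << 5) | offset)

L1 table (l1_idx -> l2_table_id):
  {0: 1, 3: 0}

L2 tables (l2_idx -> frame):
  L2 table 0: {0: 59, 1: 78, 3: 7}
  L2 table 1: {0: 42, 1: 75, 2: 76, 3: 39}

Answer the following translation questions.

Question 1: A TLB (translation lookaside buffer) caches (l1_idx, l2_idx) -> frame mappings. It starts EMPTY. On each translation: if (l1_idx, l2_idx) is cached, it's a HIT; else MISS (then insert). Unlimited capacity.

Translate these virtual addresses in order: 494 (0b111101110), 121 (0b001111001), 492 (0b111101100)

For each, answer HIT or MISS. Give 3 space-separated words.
Answer: MISS MISS HIT

Derivation:
vaddr=494: (3,3) not in TLB -> MISS, insert
vaddr=121: (0,3) not in TLB -> MISS, insert
vaddr=492: (3,3) in TLB -> HIT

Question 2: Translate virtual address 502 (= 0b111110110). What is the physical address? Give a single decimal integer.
Answer: 246

Derivation:
vaddr = 502 = 0b111110110
Split: l1_idx=3, l2_idx=3, offset=22
L1[3] = 0
L2[0][3] = 7
paddr = 7 * 32 + 22 = 246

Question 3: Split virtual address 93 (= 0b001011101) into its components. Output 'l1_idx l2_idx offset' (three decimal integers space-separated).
vaddr = 93 = 0b001011101
  top 2 bits -> l1_idx = 0
  next 2 bits -> l2_idx = 2
  bottom 5 bits -> offset = 29

Answer: 0 2 29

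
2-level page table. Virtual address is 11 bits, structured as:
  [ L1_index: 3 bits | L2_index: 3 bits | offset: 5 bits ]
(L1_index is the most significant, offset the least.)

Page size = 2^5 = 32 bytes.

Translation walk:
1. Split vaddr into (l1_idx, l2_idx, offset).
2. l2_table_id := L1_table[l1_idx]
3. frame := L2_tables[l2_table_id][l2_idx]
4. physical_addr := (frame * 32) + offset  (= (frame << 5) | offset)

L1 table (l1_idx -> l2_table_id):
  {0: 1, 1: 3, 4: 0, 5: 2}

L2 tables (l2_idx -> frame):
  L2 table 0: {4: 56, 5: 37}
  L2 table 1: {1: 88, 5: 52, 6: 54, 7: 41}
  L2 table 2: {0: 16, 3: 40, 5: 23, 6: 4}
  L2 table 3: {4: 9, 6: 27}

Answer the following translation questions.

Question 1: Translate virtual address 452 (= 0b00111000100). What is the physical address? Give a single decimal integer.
Answer: 868

Derivation:
vaddr = 452 = 0b00111000100
Split: l1_idx=1, l2_idx=6, offset=4
L1[1] = 3
L2[3][6] = 27
paddr = 27 * 32 + 4 = 868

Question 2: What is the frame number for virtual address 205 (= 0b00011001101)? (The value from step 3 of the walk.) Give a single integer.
vaddr = 205: l1_idx=0, l2_idx=6
L1[0] = 1; L2[1][6] = 54

Answer: 54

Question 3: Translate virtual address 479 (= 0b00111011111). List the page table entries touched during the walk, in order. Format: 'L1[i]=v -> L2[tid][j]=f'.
Answer: L1[1]=3 -> L2[3][6]=27

Derivation:
vaddr = 479 = 0b00111011111
Split: l1_idx=1, l2_idx=6, offset=31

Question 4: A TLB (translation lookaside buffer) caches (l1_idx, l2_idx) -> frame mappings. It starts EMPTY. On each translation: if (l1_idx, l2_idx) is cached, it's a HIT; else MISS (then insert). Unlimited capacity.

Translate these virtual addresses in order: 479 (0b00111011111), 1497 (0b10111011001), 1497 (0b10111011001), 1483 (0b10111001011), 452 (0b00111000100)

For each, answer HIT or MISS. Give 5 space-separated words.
Answer: MISS MISS HIT HIT HIT

Derivation:
vaddr=479: (1,6) not in TLB -> MISS, insert
vaddr=1497: (5,6) not in TLB -> MISS, insert
vaddr=1497: (5,6) in TLB -> HIT
vaddr=1483: (5,6) in TLB -> HIT
vaddr=452: (1,6) in TLB -> HIT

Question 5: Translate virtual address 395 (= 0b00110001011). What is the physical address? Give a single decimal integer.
Answer: 299

Derivation:
vaddr = 395 = 0b00110001011
Split: l1_idx=1, l2_idx=4, offset=11
L1[1] = 3
L2[3][4] = 9
paddr = 9 * 32 + 11 = 299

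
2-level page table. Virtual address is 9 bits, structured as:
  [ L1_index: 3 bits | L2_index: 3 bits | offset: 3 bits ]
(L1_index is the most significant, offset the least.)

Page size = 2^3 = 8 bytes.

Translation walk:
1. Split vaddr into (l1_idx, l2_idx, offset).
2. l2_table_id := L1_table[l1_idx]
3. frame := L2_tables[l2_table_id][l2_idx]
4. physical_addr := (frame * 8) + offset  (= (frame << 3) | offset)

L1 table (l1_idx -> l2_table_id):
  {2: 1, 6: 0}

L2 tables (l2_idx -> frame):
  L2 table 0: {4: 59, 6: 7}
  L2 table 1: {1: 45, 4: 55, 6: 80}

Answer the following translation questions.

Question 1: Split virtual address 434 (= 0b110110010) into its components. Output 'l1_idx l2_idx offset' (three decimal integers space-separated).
Answer: 6 6 2

Derivation:
vaddr = 434 = 0b110110010
  top 3 bits -> l1_idx = 6
  next 3 bits -> l2_idx = 6
  bottom 3 bits -> offset = 2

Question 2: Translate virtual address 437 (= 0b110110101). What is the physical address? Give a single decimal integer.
vaddr = 437 = 0b110110101
Split: l1_idx=6, l2_idx=6, offset=5
L1[6] = 0
L2[0][6] = 7
paddr = 7 * 8 + 5 = 61

Answer: 61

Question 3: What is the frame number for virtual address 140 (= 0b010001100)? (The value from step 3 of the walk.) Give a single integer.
vaddr = 140: l1_idx=2, l2_idx=1
L1[2] = 1; L2[1][1] = 45

Answer: 45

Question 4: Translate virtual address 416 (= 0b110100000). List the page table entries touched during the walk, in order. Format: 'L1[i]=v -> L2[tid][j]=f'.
vaddr = 416 = 0b110100000
Split: l1_idx=6, l2_idx=4, offset=0

Answer: L1[6]=0 -> L2[0][4]=59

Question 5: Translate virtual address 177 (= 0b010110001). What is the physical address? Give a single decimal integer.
Answer: 641

Derivation:
vaddr = 177 = 0b010110001
Split: l1_idx=2, l2_idx=6, offset=1
L1[2] = 1
L2[1][6] = 80
paddr = 80 * 8 + 1 = 641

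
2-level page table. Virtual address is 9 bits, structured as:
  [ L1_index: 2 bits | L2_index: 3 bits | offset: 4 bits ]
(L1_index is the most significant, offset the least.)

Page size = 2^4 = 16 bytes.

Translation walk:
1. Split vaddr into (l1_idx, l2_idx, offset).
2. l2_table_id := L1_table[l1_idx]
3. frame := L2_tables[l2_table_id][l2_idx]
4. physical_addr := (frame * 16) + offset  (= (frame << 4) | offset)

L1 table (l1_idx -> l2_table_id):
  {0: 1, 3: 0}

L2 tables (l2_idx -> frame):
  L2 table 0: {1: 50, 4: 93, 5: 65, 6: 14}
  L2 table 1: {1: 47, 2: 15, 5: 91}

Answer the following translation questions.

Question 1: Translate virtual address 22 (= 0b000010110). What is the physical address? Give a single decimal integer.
vaddr = 22 = 0b000010110
Split: l1_idx=0, l2_idx=1, offset=6
L1[0] = 1
L2[1][1] = 47
paddr = 47 * 16 + 6 = 758

Answer: 758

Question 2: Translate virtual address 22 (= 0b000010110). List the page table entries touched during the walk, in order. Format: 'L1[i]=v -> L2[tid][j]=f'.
Answer: L1[0]=1 -> L2[1][1]=47

Derivation:
vaddr = 22 = 0b000010110
Split: l1_idx=0, l2_idx=1, offset=6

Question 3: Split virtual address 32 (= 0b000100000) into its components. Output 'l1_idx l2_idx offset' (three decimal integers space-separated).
vaddr = 32 = 0b000100000
  top 2 bits -> l1_idx = 0
  next 3 bits -> l2_idx = 2
  bottom 4 bits -> offset = 0

Answer: 0 2 0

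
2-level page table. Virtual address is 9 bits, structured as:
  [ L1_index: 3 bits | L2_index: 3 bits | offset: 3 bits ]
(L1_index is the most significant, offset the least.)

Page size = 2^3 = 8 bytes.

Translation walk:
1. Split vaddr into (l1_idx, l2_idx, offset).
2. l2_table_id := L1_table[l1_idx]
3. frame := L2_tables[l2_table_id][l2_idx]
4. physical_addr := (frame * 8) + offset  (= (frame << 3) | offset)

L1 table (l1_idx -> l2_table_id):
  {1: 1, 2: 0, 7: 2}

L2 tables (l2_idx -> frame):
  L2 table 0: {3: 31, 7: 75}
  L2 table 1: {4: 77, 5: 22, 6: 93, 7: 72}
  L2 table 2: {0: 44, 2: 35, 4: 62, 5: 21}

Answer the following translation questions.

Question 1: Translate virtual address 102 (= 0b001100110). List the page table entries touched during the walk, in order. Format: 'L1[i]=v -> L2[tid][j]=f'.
Answer: L1[1]=1 -> L2[1][4]=77

Derivation:
vaddr = 102 = 0b001100110
Split: l1_idx=1, l2_idx=4, offset=6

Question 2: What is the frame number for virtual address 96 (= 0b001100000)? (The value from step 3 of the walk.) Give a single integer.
vaddr = 96: l1_idx=1, l2_idx=4
L1[1] = 1; L2[1][4] = 77

Answer: 77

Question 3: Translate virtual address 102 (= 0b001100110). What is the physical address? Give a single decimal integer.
Answer: 622

Derivation:
vaddr = 102 = 0b001100110
Split: l1_idx=1, l2_idx=4, offset=6
L1[1] = 1
L2[1][4] = 77
paddr = 77 * 8 + 6 = 622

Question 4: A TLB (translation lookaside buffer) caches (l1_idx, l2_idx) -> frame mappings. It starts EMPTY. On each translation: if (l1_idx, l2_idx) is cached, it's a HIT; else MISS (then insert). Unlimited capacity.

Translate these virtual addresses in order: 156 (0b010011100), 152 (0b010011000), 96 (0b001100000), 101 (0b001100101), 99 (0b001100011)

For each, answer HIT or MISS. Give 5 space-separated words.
vaddr=156: (2,3) not in TLB -> MISS, insert
vaddr=152: (2,3) in TLB -> HIT
vaddr=96: (1,4) not in TLB -> MISS, insert
vaddr=101: (1,4) in TLB -> HIT
vaddr=99: (1,4) in TLB -> HIT

Answer: MISS HIT MISS HIT HIT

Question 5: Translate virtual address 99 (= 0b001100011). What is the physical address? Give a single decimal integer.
Answer: 619

Derivation:
vaddr = 99 = 0b001100011
Split: l1_idx=1, l2_idx=4, offset=3
L1[1] = 1
L2[1][4] = 77
paddr = 77 * 8 + 3 = 619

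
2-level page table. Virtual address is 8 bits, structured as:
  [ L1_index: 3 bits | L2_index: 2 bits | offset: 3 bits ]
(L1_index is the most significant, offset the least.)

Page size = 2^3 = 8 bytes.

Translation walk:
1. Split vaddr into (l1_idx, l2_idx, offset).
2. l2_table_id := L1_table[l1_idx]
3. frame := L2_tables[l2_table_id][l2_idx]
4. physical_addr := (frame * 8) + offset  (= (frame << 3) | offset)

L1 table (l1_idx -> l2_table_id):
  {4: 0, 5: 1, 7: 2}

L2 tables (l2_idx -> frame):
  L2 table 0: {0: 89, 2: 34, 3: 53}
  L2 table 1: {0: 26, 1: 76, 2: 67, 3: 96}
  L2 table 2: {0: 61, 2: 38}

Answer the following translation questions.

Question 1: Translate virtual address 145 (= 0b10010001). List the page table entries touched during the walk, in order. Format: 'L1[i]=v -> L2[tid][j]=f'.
Answer: L1[4]=0 -> L2[0][2]=34

Derivation:
vaddr = 145 = 0b10010001
Split: l1_idx=4, l2_idx=2, offset=1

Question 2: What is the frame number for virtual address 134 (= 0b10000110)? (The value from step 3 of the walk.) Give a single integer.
Answer: 89

Derivation:
vaddr = 134: l1_idx=4, l2_idx=0
L1[4] = 0; L2[0][0] = 89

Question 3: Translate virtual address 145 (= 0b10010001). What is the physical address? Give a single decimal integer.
Answer: 273

Derivation:
vaddr = 145 = 0b10010001
Split: l1_idx=4, l2_idx=2, offset=1
L1[4] = 0
L2[0][2] = 34
paddr = 34 * 8 + 1 = 273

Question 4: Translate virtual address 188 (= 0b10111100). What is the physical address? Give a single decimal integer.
Answer: 772

Derivation:
vaddr = 188 = 0b10111100
Split: l1_idx=5, l2_idx=3, offset=4
L1[5] = 1
L2[1][3] = 96
paddr = 96 * 8 + 4 = 772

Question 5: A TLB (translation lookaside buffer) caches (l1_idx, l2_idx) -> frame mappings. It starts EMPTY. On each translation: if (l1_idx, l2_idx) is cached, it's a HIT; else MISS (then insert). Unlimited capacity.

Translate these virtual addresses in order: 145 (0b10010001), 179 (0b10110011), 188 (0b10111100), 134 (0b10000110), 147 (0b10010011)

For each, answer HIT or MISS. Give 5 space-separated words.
vaddr=145: (4,2) not in TLB -> MISS, insert
vaddr=179: (5,2) not in TLB -> MISS, insert
vaddr=188: (5,3) not in TLB -> MISS, insert
vaddr=134: (4,0) not in TLB -> MISS, insert
vaddr=147: (4,2) in TLB -> HIT

Answer: MISS MISS MISS MISS HIT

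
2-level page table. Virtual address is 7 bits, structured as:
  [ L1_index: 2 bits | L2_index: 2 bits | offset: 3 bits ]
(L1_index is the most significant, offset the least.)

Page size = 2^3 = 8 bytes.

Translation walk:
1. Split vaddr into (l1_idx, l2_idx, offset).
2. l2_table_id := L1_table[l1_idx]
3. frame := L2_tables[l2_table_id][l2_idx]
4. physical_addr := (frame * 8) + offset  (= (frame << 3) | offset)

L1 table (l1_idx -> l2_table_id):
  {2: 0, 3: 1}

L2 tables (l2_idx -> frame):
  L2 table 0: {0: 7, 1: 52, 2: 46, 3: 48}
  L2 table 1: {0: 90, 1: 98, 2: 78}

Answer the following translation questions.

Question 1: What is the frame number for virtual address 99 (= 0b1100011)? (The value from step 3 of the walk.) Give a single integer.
vaddr = 99: l1_idx=3, l2_idx=0
L1[3] = 1; L2[1][0] = 90

Answer: 90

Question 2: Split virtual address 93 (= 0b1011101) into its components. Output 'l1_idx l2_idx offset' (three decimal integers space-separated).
Answer: 2 3 5

Derivation:
vaddr = 93 = 0b1011101
  top 2 bits -> l1_idx = 2
  next 2 bits -> l2_idx = 3
  bottom 3 bits -> offset = 5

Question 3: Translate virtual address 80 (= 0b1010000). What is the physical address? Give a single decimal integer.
vaddr = 80 = 0b1010000
Split: l1_idx=2, l2_idx=2, offset=0
L1[2] = 0
L2[0][2] = 46
paddr = 46 * 8 + 0 = 368

Answer: 368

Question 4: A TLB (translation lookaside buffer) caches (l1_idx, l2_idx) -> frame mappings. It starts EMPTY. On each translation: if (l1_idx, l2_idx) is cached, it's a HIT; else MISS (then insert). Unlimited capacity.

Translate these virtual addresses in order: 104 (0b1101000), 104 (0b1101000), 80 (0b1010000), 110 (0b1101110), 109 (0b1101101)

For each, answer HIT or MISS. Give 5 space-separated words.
vaddr=104: (3,1) not in TLB -> MISS, insert
vaddr=104: (3,1) in TLB -> HIT
vaddr=80: (2,2) not in TLB -> MISS, insert
vaddr=110: (3,1) in TLB -> HIT
vaddr=109: (3,1) in TLB -> HIT

Answer: MISS HIT MISS HIT HIT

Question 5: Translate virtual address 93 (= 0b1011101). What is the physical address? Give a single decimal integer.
vaddr = 93 = 0b1011101
Split: l1_idx=2, l2_idx=3, offset=5
L1[2] = 0
L2[0][3] = 48
paddr = 48 * 8 + 5 = 389

Answer: 389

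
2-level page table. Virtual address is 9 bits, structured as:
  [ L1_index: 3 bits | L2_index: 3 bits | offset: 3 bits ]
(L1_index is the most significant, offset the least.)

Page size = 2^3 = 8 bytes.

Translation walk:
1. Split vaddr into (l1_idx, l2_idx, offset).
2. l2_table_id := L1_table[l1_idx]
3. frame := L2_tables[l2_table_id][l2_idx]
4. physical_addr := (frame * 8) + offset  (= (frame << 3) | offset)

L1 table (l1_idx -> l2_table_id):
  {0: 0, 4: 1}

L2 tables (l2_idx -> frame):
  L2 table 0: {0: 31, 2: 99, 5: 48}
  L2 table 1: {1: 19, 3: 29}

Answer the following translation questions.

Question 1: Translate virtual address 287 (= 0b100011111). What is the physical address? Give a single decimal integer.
vaddr = 287 = 0b100011111
Split: l1_idx=4, l2_idx=3, offset=7
L1[4] = 1
L2[1][3] = 29
paddr = 29 * 8 + 7 = 239

Answer: 239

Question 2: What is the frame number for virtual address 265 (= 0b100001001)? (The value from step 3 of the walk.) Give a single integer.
vaddr = 265: l1_idx=4, l2_idx=1
L1[4] = 1; L2[1][1] = 19

Answer: 19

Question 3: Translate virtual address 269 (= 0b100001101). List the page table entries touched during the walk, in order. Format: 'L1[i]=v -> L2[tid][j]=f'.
Answer: L1[4]=1 -> L2[1][1]=19

Derivation:
vaddr = 269 = 0b100001101
Split: l1_idx=4, l2_idx=1, offset=5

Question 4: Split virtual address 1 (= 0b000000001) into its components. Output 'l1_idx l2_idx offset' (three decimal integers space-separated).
Answer: 0 0 1

Derivation:
vaddr = 1 = 0b000000001
  top 3 bits -> l1_idx = 0
  next 3 bits -> l2_idx = 0
  bottom 3 bits -> offset = 1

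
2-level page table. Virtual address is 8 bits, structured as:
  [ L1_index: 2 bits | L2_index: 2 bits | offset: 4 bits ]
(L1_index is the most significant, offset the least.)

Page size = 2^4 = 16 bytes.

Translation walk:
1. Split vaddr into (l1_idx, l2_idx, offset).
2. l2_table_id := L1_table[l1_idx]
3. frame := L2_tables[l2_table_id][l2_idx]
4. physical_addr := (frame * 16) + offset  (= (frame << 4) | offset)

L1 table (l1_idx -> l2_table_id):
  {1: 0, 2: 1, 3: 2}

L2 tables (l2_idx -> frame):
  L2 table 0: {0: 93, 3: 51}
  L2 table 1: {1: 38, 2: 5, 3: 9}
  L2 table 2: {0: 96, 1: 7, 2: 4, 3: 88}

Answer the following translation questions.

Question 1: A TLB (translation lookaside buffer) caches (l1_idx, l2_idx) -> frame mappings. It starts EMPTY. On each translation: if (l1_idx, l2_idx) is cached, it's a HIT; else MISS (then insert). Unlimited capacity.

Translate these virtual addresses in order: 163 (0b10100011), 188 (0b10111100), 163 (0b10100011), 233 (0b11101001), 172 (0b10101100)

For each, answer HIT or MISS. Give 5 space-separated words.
vaddr=163: (2,2) not in TLB -> MISS, insert
vaddr=188: (2,3) not in TLB -> MISS, insert
vaddr=163: (2,2) in TLB -> HIT
vaddr=233: (3,2) not in TLB -> MISS, insert
vaddr=172: (2,2) in TLB -> HIT

Answer: MISS MISS HIT MISS HIT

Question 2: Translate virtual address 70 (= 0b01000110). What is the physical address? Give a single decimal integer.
Answer: 1494

Derivation:
vaddr = 70 = 0b01000110
Split: l1_idx=1, l2_idx=0, offset=6
L1[1] = 0
L2[0][0] = 93
paddr = 93 * 16 + 6 = 1494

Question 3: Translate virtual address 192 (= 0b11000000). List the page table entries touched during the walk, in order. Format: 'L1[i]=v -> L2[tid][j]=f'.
Answer: L1[3]=2 -> L2[2][0]=96

Derivation:
vaddr = 192 = 0b11000000
Split: l1_idx=3, l2_idx=0, offset=0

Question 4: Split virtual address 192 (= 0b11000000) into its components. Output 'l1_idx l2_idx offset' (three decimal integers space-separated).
Answer: 3 0 0

Derivation:
vaddr = 192 = 0b11000000
  top 2 bits -> l1_idx = 3
  next 2 bits -> l2_idx = 0
  bottom 4 bits -> offset = 0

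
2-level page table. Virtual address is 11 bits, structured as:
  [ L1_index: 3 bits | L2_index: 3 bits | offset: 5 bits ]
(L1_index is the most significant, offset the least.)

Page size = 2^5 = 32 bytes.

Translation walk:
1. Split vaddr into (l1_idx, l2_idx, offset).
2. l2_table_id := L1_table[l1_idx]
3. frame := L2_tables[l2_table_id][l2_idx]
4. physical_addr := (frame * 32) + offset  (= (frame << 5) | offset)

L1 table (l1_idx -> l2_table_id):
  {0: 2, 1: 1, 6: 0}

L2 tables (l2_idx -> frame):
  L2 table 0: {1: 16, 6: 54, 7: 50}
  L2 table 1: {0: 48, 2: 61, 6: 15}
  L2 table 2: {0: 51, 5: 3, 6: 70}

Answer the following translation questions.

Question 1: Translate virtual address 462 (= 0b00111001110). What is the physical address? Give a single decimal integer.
Answer: 494

Derivation:
vaddr = 462 = 0b00111001110
Split: l1_idx=1, l2_idx=6, offset=14
L1[1] = 1
L2[1][6] = 15
paddr = 15 * 32 + 14 = 494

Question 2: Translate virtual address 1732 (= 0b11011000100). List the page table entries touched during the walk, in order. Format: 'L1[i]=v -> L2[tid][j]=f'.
Answer: L1[6]=0 -> L2[0][6]=54

Derivation:
vaddr = 1732 = 0b11011000100
Split: l1_idx=6, l2_idx=6, offset=4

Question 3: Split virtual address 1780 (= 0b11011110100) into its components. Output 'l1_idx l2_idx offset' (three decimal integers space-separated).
Answer: 6 7 20

Derivation:
vaddr = 1780 = 0b11011110100
  top 3 bits -> l1_idx = 6
  next 3 bits -> l2_idx = 7
  bottom 5 bits -> offset = 20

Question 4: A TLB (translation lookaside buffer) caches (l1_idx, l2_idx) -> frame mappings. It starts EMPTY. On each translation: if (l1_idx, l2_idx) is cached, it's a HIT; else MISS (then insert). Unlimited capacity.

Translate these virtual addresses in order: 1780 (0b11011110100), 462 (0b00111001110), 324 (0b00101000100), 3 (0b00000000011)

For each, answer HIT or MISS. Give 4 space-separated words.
vaddr=1780: (6,7) not in TLB -> MISS, insert
vaddr=462: (1,6) not in TLB -> MISS, insert
vaddr=324: (1,2) not in TLB -> MISS, insert
vaddr=3: (0,0) not in TLB -> MISS, insert

Answer: MISS MISS MISS MISS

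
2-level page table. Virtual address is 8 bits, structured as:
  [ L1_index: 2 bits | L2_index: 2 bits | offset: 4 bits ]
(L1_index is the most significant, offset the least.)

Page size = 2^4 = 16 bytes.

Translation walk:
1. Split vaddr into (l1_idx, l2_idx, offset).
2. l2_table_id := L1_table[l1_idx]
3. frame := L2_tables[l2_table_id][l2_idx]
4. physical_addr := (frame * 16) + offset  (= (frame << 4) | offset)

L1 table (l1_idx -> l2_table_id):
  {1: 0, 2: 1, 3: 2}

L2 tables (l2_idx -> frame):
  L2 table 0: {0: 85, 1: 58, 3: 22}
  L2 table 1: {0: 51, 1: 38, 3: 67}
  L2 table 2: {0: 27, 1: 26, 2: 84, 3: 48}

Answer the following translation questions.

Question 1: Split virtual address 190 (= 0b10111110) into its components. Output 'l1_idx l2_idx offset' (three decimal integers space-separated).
Answer: 2 3 14

Derivation:
vaddr = 190 = 0b10111110
  top 2 bits -> l1_idx = 2
  next 2 bits -> l2_idx = 3
  bottom 4 bits -> offset = 14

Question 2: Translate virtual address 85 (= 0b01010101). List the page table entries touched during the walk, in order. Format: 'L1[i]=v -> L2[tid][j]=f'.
Answer: L1[1]=0 -> L2[0][1]=58

Derivation:
vaddr = 85 = 0b01010101
Split: l1_idx=1, l2_idx=1, offset=5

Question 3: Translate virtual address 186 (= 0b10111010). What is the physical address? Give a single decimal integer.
Answer: 1082

Derivation:
vaddr = 186 = 0b10111010
Split: l1_idx=2, l2_idx=3, offset=10
L1[2] = 1
L2[1][3] = 67
paddr = 67 * 16 + 10 = 1082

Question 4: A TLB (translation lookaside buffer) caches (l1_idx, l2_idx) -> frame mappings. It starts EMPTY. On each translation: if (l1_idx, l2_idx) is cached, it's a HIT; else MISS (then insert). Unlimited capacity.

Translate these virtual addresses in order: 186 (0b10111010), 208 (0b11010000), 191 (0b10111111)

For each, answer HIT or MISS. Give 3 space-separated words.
Answer: MISS MISS HIT

Derivation:
vaddr=186: (2,3) not in TLB -> MISS, insert
vaddr=208: (3,1) not in TLB -> MISS, insert
vaddr=191: (2,3) in TLB -> HIT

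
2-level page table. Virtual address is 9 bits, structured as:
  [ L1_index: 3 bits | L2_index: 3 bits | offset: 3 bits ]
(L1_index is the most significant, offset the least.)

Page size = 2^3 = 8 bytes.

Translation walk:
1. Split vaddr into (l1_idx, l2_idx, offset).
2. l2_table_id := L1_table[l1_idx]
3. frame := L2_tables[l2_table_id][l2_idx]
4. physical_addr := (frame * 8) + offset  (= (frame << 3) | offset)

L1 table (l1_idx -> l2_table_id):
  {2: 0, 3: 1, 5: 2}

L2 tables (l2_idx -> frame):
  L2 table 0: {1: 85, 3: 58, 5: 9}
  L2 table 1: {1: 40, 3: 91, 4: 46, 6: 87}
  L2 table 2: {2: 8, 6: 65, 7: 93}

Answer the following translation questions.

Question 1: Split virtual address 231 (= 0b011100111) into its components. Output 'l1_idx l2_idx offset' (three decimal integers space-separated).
vaddr = 231 = 0b011100111
  top 3 bits -> l1_idx = 3
  next 3 bits -> l2_idx = 4
  bottom 3 bits -> offset = 7

Answer: 3 4 7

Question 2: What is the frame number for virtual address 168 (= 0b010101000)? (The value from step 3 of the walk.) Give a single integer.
Answer: 9

Derivation:
vaddr = 168: l1_idx=2, l2_idx=5
L1[2] = 0; L2[0][5] = 9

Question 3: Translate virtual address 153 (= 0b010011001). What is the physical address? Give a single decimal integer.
vaddr = 153 = 0b010011001
Split: l1_idx=2, l2_idx=3, offset=1
L1[2] = 0
L2[0][3] = 58
paddr = 58 * 8 + 1 = 465

Answer: 465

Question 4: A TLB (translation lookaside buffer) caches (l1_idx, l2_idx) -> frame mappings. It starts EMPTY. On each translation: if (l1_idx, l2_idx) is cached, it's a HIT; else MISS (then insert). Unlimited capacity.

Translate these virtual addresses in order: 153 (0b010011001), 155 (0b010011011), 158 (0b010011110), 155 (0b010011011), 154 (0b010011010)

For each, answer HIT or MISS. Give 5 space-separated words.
vaddr=153: (2,3) not in TLB -> MISS, insert
vaddr=155: (2,3) in TLB -> HIT
vaddr=158: (2,3) in TLB -> HIT
vaddr=155: (2,3) in TLB -> HIT
vaddr=154: (2,3) in TLB -> HIT

Answer: MISS HIT HIT HIT HIT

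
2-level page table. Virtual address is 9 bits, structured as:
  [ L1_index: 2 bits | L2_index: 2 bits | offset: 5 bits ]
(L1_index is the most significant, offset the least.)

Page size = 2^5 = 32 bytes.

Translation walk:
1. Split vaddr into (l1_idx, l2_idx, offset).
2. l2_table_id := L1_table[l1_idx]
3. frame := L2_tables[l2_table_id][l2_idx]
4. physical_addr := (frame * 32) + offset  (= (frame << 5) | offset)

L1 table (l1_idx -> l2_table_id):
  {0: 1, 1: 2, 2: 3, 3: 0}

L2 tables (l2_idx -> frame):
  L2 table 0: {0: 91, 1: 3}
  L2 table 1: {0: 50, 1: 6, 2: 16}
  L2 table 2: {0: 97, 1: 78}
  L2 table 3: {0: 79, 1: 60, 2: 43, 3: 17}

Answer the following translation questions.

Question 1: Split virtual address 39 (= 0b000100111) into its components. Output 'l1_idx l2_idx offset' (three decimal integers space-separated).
vaddr = 39 = 0b000100111
  top 2 bits -> l1_idx = 0
  next 2 bits -> l2_idx = 1
  bottom 5 bits -> offset = 7

Answer: 0 1 7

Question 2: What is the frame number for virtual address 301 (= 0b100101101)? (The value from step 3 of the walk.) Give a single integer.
Answer: 60

Derivation:
vaddr = 301: l1_idx=2, l2_idx=1
L1[2] = 3; L2[3][1] = 60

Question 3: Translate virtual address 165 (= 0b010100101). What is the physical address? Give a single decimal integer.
Answer: 2501

Derivation:
vaddr = 165 = 0b010100101
Split: l1_idx=1, l2_idx=1, offset=5
L1[1] = 2
L2[2][1] = 78
paddr = 78 * 32 + 5 = 2501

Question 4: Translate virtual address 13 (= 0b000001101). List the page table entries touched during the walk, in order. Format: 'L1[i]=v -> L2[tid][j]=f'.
vaddr = 13 = 0b000001101
Split: l1_idx=0, l2_idx=0, offset=13

Answer: L1[0]=1 -> L2[1][0]=50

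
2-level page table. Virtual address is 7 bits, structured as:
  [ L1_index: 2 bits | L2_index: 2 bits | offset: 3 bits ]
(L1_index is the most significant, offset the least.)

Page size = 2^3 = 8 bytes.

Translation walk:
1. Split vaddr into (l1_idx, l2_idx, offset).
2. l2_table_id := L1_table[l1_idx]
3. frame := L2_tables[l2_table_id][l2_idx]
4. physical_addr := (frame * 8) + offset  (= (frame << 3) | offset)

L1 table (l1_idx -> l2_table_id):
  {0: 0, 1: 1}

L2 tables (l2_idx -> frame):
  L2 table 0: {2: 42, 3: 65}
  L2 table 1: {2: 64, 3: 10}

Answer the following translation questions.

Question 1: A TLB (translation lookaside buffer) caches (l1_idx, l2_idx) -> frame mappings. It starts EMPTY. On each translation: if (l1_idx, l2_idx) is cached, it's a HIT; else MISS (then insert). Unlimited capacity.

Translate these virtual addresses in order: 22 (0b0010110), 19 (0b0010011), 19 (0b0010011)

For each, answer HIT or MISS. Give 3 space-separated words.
Answer: MISS HIT HIT

Derivation:
vaddr=22: (0,2) not in TLB -> MISS, insert
vaddr=19: (0,2) in TLB -> HIT
vaddr=19: (0,2) in TLB -> HIT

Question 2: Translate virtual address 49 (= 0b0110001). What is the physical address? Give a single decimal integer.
Answer: 513

Derivation:
vaddr = 49 = 0b0110001
Split: l1_idx=1, l2_idx=2, offset=1
L1[1] = 1
L2[1][2] = 64
paddr = 64 * 8 + 1 = 513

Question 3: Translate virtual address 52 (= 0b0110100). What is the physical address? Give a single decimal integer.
vaddr = 52 = 0b0110100
Split: l1_idx=1, l2_idx=2, offset=4
L1[1] = 1
L2[1][2] = 64
paddr = 64 * 8 + 4 = 516

Answer: 516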